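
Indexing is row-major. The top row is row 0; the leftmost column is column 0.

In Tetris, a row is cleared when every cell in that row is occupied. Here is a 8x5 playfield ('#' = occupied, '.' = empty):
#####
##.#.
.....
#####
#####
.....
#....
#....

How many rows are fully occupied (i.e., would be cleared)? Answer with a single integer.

Answer: 3

Derivation:
Check each row:
  row 0: 0 empty cells -> FULL (clear)
  row 1: 2 empty cells -> not full
  row 2: 5 empty cells -> not full
  row 3: 0 empty cells -> FULL (clear)
  row 4: 0 empty cells -> FULL (clear)
  row 5: 5 empty cells -> not full
  row 6: 4 empty cells -> not full
  row 7: 4 empty cells -> not full
Total rows cleared: 3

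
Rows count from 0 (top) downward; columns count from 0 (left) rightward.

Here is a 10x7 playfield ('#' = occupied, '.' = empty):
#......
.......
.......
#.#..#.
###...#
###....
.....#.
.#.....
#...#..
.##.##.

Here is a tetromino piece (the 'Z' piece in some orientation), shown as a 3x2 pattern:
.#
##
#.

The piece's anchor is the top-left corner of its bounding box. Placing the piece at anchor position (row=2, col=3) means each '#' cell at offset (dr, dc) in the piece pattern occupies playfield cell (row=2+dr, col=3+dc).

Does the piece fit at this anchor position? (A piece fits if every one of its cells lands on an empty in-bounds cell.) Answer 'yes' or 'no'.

Check each piece cell at anchor (2, 3):
  offset (0,1) -> (2,4): empty -> OK
  offset (1,0) -> (3,3): empty -> OK
  offset (1,1) -> (3,4): empty -> OK
  offset (2,0) -> (4,3): empty -> OK
All cells valid: yes

Answer: yes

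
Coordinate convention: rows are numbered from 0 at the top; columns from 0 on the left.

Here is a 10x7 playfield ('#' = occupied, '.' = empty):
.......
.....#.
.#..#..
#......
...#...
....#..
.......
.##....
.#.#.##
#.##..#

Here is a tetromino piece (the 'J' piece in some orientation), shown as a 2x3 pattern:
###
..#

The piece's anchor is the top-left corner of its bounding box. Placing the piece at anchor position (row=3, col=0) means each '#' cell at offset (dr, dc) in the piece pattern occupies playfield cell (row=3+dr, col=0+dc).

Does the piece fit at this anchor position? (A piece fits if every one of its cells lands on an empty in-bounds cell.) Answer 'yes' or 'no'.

Check each piece cell at anchor (3, 0):
  offset (0,0) -> (3,0): occupied ('#') -> FAIL
  offset (0,1) -> (3,1): empty -> OK
  offset (0,2) -> (3,2): empty -> OK
  offset (1,2) -> (4,2): empty -> OK
All cells valid: no

Answer: no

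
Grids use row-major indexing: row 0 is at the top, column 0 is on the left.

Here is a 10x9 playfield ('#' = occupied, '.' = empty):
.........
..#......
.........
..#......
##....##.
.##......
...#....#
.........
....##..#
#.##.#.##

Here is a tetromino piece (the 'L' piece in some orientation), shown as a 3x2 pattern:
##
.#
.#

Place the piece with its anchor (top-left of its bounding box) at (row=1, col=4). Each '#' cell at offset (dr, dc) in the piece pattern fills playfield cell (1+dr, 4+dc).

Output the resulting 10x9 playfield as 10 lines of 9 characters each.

Answer: .........
..#.##...
.....#...
..#..#...
##....##.
.##......
...#....#
.........
....##..#
#.##.#.##

Derivation:
Fill (1+0,4+0) = (1,4)
Fill (1+0,4+1) = (1,5)
Fill (1+1,4+1) = (2,5)
Fill (1+2,4+1) = (3,5)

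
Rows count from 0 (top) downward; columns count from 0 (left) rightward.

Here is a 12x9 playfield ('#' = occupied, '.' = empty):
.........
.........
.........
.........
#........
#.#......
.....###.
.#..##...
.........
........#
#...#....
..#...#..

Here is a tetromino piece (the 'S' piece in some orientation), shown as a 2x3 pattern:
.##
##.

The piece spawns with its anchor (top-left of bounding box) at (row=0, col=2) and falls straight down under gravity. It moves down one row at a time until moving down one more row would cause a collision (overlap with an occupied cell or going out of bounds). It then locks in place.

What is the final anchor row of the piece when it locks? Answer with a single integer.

Answer: 3

Derivation:
Spawn at (row=0, col=2). Try each row:
  row 0: fits
  row 1: fits
  row 2: fits
  row 3: fits
  row 4: blocked -> lock at row 3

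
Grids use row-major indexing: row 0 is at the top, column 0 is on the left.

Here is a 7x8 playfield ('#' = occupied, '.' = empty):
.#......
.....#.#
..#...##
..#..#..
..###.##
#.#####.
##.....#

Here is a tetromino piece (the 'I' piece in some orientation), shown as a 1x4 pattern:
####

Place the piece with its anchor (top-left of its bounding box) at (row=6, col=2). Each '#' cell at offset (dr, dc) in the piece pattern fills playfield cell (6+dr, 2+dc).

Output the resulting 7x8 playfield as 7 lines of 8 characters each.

Fill (6+0,2+0) = (6,2)
Fill (6+0,2+1) = (6,3)
Fill (6+0,2+2) = (6,4)
Fill (6+0,2+3) = (6,5)

Answer: .#......
.....#.#
..#...##
..#..#..
..###.##
#.#####.
######.#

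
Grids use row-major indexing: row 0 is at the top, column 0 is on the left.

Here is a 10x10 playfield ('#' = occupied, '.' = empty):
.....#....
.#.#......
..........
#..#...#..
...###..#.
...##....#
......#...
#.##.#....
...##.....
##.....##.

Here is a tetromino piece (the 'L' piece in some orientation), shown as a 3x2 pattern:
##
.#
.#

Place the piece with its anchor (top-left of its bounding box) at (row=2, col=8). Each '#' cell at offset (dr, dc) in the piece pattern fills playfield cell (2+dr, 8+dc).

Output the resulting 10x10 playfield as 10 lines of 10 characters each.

Fill (2+0,8+0) = (2,8)
Fill (2+0,8+1) = (2,9)
Fill (2+1,8+1) = (3,9)
Fill (2+2,8+1) = (4,9)

Answer: .....#....
.#.#......
........##
#..#...#.#
...###..##
...##....#
......#...
#.##.#....
...##.....
##.....##.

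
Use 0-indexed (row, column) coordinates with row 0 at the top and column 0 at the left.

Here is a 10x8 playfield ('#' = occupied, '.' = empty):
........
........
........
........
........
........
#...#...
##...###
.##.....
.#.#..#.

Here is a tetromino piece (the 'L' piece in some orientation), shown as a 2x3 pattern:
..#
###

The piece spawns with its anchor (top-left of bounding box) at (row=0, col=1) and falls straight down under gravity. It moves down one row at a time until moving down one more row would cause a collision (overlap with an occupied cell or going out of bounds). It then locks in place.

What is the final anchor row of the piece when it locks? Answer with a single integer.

Answer: 5

Derivation:
Spawn at (row=0, col=1). Try each row:
  row 0: fits
  row 1: fits
  row 2: fits
  row 3: fits
  row 4: fits
  row 5: fits
  row 6: blocked -> lock at row 5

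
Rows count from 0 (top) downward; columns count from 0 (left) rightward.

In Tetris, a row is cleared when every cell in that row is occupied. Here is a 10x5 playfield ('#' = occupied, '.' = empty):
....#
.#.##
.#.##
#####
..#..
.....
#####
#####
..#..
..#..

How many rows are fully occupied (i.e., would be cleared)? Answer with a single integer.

Check each row:
  row 0: 4 empty cells -> not full
  row 1: 2 empty cells -> not full
  row 2: 2 empty cells -> not full
  row 3: 0 empty cells -> FULL (clear)
  row 4: 4 empty cells -> not full
  row 5: 5 empty cells -> not full
  row 6: 0 empty cells -> FULL (clear)
  row 7: 0 empty cells -> FULL (clear)
  row 8: 4 empty cells -> not full
  row 9: 4 empty cells -> not full
Total rows cleared: 3

Answer: 3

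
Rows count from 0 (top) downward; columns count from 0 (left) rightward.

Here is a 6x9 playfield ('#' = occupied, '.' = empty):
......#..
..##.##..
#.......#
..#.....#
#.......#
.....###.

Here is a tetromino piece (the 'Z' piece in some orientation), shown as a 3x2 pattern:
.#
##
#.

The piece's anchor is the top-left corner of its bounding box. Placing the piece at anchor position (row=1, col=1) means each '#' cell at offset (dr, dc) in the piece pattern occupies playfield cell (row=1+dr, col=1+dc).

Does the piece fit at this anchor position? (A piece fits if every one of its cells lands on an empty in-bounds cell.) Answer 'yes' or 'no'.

Check each piece cell at anchor (1, 1):
  offset (0,1) -> (1,2): occupied ('#') -> FAIL
  offset (1,0) -> (2,1): empty -> OK
  offset (1,1) -> (2,2): empty -> OK
  offset (2,0) -> (3,1): empty -> OK
All cells valid: no

Answer: no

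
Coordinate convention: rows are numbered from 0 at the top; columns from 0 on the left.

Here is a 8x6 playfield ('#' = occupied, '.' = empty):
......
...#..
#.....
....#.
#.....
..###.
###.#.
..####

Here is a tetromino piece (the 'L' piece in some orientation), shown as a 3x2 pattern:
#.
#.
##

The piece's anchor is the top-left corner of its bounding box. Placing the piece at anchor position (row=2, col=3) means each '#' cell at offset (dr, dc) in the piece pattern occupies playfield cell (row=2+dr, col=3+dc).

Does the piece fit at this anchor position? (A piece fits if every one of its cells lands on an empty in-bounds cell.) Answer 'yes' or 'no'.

Answer: yes

Derivation:
Check each piece cell at anchor (2, 3):
  offset (0,0) -> (2,3): empty -> OK
  offset (1,0) -> (3,3): empty -> OK
  offset (2,0) -> (4,3): empty -> OK
  offset (2,1) -> (4,4): empty -> OK
All cells valid: yes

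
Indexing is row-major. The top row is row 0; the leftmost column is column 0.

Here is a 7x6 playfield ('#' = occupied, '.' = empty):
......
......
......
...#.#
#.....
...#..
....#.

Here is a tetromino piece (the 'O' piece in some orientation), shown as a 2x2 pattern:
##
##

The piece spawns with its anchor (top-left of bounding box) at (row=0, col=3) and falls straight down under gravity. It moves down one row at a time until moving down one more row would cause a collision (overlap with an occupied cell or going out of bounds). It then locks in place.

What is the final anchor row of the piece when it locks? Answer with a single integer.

Answer: 1

Derivation:
Spawn at (row=0, col=3). Try each row:
  row 0: fits
  row 1: fits
  row 2: blocked -> lock at row 1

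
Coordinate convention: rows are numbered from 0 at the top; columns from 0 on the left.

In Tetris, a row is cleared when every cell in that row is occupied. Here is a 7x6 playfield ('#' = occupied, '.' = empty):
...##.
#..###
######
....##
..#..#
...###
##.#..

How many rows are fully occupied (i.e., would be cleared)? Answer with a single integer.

Check each row:
  row 0: 4 empty cells -> not full
  row 1: 2 empty cells -> not full
  row 2: 0 empty cells -> FULL (clear)
  row 3: 4 empty cells -> not full
  row 4: 4 empty cells -> not full
  row 5: 3 empty cells -> not full
  row 6: 3 empty cells -> not full
Total rows cleared: 1

Answer: 1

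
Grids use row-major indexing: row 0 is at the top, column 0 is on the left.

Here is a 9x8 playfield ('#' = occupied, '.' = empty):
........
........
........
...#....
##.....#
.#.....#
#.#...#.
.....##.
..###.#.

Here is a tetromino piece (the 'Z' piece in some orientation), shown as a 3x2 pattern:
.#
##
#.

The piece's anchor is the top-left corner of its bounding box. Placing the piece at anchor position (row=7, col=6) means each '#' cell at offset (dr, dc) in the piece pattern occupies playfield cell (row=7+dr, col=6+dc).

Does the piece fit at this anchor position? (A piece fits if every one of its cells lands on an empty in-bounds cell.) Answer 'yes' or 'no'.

Answer: no

Derivation:
Check each piece cell at anchor (7, 6):
  offset (0,1) -> (7,7): empty -> OK
  offset (1,0) -> (8,6): occupied ('#') -> FAIL
  offset (1,1) -> (8,7): empty -> OK
  offset (2,0) -> (9,6): out of bounds -> FAIL
All cells valid: no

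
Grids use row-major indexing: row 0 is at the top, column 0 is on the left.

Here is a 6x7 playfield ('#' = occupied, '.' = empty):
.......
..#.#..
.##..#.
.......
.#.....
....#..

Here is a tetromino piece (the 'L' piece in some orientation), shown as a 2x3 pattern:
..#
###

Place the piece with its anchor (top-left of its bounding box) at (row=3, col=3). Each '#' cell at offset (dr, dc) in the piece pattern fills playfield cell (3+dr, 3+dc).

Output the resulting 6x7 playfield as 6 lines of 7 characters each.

Answer: .......
..#.#..
.##..#.
.....#.
.#.###.
....#..

Derivation:
Fill (3+0,3+2) = (3,5)
Fill (3+1,3+0) = (4,3)
Fill (3+1,3+1) = (4,4)
Fill (3+1,3+2) = (4,5)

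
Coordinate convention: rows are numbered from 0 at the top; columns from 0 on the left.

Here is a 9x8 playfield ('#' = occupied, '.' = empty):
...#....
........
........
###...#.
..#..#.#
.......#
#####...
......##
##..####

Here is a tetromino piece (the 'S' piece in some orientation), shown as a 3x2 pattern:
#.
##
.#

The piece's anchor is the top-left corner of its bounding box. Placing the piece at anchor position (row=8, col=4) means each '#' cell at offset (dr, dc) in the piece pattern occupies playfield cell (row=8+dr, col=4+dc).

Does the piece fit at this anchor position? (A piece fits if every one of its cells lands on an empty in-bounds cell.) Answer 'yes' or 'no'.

Check each piece cell at anchor (8, 4):
  offset (0,0) -> (8,4): occupied ('#') -> FAIL
  offset (1,0) -> (9,4): out of bounds -> FAIL
  offset (1,1) -> (9,5): out of bounds -> FAIL
  offset (2,1) -> (10,5): out of bounds -> FAIL
All cells valid: no

Answer: no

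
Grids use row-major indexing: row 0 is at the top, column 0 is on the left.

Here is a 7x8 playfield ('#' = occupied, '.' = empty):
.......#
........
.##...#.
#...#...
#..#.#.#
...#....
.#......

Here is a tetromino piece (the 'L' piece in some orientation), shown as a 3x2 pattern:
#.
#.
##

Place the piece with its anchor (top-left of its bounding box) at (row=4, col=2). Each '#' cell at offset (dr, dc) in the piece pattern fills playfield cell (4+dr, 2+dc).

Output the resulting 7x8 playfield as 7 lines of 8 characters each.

Fill (4+0,2+0) = (4,2)
Fill (4+1,2+0) = (5,2)
Fill (4+2,2+0) = (6,2)
Fill (4+2,2+1) = (6,3)

Answer: .......#
........
.##...#.
#...#...
#.##.#.#
..##....
.###....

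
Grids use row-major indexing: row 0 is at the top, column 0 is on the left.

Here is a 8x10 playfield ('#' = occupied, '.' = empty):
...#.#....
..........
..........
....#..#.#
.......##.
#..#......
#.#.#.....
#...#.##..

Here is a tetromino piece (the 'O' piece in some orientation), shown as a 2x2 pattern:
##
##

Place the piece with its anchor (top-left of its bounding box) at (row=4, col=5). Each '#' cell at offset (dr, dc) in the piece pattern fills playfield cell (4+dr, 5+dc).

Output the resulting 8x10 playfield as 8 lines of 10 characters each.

Fill (4+0,5+0) = (4,5)
Fill (4+0,5+1) = (4,6)
Fill (4+1,5+0) = (5,5)
Fill (4+1,5+1) = (5,6)

Answer: ...#.#....
..........
..........
....#..#.#
.....####.
#..#.##...
#.#.#.....
#...#.##..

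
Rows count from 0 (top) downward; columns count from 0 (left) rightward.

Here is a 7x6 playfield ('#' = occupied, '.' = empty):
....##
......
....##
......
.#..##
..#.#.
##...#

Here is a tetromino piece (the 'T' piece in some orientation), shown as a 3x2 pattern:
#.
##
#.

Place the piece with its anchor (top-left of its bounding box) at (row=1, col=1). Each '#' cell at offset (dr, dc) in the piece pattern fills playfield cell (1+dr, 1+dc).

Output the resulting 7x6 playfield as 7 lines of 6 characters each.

Answer: ....##
.#....
.##.##
.#....
.#..##
..#.#.
##...#

Derivation:
Fill (1+0,1+0) = (1,1)
Fill (1+1,1+0) = (2,1)
Fill (1+1,1+1) = (2,2)
Fill (1+2,1+0) = (3,1)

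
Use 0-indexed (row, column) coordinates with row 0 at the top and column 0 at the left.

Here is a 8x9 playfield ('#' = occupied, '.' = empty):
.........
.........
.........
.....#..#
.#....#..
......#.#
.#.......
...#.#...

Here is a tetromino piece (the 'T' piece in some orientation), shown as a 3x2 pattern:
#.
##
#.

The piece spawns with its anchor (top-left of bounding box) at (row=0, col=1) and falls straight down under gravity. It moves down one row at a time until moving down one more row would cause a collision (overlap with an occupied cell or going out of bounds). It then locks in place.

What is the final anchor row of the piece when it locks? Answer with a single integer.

Spawn at (row=0, col=1). Try each row:
  row 0: fits
  row 1: fits
  row 2: blocked -> lock at row 1

Answer: 1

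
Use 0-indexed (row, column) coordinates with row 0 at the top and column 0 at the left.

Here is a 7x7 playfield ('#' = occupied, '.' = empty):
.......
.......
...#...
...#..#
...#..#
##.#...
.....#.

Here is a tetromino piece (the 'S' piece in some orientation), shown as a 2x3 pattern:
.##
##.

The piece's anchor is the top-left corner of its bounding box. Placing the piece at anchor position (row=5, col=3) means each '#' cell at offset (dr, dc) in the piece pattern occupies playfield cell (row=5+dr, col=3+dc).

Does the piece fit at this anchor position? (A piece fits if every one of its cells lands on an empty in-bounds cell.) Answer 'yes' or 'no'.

Check each piece cell at anchor (5, 3):
  offset (0,1) -> (5,4): empty -> OK
  offset (0,2) -> (5,5): empty -> OK
  offset (1,0) -> (6,3): empty -> OK
  offset (1,1) -> (6,4): empty -> OK
All cells valid: yes

Answer: yes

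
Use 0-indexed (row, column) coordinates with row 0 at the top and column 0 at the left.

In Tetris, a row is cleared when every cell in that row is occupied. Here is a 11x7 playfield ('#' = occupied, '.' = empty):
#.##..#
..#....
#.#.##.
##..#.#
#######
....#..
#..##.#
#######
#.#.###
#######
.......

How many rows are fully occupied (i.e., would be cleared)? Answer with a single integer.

Answer: 3

Derivation:
Check each row:
  row 0: 3 empty cells -> not full
  row 1: 6 empty cells -> not full
  row 2: 3 empty cells -> not full
  row 3: 3 empty cells -> not full
  row 4: 0 empty cells -> FULL (clear)
  row 5: 6 empty cells -> not full
  row 6: 3 empty cells -> not full
  row 7: 0 empty cells -> FULL (clear)
  row 8: 2 empty cells -> not full
  row 9: 0 empty cells -> FULL (clear)
  row 10: 7 empty cells -> not full
Total rows cleared: 3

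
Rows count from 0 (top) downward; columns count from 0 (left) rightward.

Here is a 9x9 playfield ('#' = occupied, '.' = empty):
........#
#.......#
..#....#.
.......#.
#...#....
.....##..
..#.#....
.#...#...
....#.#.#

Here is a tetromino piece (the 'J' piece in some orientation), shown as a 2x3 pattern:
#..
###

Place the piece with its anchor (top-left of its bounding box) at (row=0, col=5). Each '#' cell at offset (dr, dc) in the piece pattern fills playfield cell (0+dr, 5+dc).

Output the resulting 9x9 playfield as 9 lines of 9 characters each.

Fill (0+0,5+0) = (0,5)
Fill (0+1,5+0) = (1,5)
Fill (0+1,5+1) = (1,6)
Fill (0+1,5+2) = (1,7)

Answer: .....#..#
#....####
..#....#.
.......#.
#...#....
.....##..
..#.#....
.#...#...
....#.#.#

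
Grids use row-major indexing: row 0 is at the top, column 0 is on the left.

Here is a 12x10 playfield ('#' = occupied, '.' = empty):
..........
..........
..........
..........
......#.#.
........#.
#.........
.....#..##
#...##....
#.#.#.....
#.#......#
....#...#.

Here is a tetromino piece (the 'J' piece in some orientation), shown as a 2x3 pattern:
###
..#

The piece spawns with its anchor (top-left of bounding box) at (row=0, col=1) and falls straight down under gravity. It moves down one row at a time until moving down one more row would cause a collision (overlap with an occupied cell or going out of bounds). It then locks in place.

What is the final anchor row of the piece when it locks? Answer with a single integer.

Spawn at (row=0, col=1). Try each row:
  row 0: fits
  row 1: fits
  row 2: fits
  row 3: fits
  row 4: fits
  row 5: fits
  row 6: fits
  row 7: fits
  row 8: fits
  row 9: blocked -> lock at row 8

Answer: 8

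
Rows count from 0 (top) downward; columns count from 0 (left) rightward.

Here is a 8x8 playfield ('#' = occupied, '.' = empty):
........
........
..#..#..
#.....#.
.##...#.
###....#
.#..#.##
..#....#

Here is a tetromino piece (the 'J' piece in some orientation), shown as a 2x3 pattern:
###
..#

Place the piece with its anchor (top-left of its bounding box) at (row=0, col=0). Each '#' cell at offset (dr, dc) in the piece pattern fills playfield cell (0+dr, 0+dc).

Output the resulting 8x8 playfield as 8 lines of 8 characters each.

Fill (0+0,0+0) = (0,0)
Fill (0+0,0+1) = (0,1)
Fill (0+0,0+2) = (0,2)
Fill (0+1,0+2) = (1,2)

Answer: ###.....
..#.....
..#..#..
#.....#.
.##...#.
###....#
.#..#.##
..#....#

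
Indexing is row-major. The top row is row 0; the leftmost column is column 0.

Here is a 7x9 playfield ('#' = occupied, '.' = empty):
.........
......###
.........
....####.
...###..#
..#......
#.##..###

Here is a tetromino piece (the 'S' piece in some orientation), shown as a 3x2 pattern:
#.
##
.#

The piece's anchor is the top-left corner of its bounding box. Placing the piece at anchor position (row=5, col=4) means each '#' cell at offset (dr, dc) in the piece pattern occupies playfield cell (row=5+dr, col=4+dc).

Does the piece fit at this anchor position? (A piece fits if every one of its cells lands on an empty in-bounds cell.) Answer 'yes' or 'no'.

Answer: no

Derivation:
Check each piece cell at anchor (5, 4):
  offset (0,0) -> (5,4): empty -> OK
  offset (1,0) -> (6,4): empty -> OK
  offset (1,1) -> (6,5): empty -> OK
  offset (2,1) -> (7,5): out of bounds -> FAIL
All cells valid: no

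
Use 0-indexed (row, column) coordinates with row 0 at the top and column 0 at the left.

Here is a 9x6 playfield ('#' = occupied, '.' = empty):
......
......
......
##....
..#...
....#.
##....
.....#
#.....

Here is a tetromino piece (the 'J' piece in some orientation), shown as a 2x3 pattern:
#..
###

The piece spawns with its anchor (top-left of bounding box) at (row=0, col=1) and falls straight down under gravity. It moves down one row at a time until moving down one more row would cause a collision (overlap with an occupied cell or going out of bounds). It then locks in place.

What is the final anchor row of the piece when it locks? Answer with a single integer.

Spawn at (row=0, col=1). Try each row:
  row 0: fits
  row 1: fits
  row 2: blocked -> lock at row 1

Answer: 1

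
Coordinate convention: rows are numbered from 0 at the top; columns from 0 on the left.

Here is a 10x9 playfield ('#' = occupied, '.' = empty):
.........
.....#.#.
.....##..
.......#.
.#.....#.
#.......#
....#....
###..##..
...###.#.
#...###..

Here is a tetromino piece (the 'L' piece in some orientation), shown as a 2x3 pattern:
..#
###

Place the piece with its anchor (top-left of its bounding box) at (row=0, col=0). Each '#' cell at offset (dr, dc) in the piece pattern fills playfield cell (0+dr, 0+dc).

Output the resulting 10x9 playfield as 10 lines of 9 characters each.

Fill (0+0,0+2) = (0,2)
Fill (0+1,0+0) = (1,0)
Fill (0+1,0+1) = (1,1)
Fill (0+1,0+2) = (1,2)

Answer: ..#......
###..#.#.
.....##..
.......#.
.#.....#.
#.......#
....#....
###..##..
...###.#.
#...###..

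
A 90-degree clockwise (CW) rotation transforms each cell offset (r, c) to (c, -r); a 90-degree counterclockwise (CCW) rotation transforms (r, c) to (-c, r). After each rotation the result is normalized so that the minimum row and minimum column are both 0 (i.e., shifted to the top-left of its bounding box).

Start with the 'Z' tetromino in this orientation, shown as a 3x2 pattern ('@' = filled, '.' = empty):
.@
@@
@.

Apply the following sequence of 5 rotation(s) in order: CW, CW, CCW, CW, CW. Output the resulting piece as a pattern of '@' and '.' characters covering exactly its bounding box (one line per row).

Answer: @@.
.@@

Derivation:
Start:
.@
@@
@.
After rotation 1 (CW):
@@.
.@@
After rotation 2 (CW):
.@
@@
@.
After rotation 3 (CCW):
@@.
.@@
After rotation 4 (CW):
.@
@@
@.
After rotation 5 (CW):
@@.
.@@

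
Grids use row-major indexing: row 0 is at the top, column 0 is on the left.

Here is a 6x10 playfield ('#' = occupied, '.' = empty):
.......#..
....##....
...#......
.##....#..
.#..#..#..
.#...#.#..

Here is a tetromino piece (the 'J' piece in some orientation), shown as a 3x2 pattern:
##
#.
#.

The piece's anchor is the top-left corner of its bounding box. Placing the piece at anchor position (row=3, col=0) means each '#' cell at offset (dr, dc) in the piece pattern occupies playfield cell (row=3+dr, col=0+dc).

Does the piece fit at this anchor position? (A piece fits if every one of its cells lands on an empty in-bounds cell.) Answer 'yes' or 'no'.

Check each piece cell at anchor (3, 0):
  offset (0,0) -> (3,0): empty -> OK
  offset (0,1) -> (3,1): occupied ('#') -> FAIL
  offset (1,0) -> (4,0): empty -> OK
  offset (2,0) -> (5,0): empty -> OK
All cells valid: no

Answer: no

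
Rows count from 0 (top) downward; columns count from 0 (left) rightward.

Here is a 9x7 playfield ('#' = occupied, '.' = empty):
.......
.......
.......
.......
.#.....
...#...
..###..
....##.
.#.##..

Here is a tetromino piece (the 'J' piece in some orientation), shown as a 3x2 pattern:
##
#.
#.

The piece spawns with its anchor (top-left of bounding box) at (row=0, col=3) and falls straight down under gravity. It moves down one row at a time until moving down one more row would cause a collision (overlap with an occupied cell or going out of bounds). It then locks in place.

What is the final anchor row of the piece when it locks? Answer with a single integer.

Spawn at (row=0, col=3). Try each row:
  row 0: fits
  row 1: fits
  row 2: fits
  row 3: blocked -> lock at row 2

Answer: 2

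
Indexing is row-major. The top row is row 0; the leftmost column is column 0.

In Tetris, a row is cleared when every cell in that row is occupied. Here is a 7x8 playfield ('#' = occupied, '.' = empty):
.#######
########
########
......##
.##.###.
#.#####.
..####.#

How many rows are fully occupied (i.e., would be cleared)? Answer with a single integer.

Check each row:
  row 0: 1 empty cell -> not full
  row 1: 0 empty cells -> FULL (clear)
  row 2: 0 empty cells -> FULL (clear)
  row 3: 6 empty cells -> not full
  row 4: 3 empty cells -> not full
  row 5: 2 empty cells -> not full
  row 6: 3 empty cells -> not full
Total rows cleared: 2

Answer: 2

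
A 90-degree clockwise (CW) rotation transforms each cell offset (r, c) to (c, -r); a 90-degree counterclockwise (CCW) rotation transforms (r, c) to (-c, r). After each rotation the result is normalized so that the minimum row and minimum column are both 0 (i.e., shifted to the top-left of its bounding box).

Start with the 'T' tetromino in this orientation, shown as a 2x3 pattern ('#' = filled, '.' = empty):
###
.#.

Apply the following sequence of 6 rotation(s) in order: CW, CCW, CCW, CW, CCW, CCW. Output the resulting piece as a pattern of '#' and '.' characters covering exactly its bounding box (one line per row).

Answer: .#.
###

Derivation:
Start:
###
.#.
After rotation 1 (CW):
.#
##
.#
After rotation 2 (CCW):
###
.#.
After rotation 3 (CCW):
#.
##
#.
After rotation 4 (CW):
###
.#.
After rotation 5 (CCW):
#.
##
#.
After rotation 6 (CCW):
.#.
###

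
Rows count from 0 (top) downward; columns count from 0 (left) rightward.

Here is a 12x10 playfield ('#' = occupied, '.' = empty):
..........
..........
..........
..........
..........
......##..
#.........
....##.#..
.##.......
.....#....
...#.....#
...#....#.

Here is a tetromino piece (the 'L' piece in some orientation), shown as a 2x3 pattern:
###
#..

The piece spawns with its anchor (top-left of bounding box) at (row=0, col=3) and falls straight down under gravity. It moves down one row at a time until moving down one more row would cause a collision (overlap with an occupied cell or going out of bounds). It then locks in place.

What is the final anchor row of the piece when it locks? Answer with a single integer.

Answer: 6

Derivation:
Spawn at (row=0, col=3). Try each row:
  row 0: fits
  row 1: fits
  row 2: fits
  row 3: fits
  row 4: fits
  row 5: fits
  row 6: fits
  row 7: blocked -> lock at row 6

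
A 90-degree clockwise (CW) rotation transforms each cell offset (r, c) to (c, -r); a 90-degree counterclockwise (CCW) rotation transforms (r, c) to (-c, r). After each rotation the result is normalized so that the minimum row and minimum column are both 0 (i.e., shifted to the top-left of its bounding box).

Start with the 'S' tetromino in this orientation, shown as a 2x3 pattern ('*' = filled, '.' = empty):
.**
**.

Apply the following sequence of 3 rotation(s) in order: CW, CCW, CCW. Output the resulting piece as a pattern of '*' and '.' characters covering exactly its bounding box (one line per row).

Answer: *.
**
.*

Derivation:
Start:
.**
**.
After rotation 1 (CW):
*.
**
.*
After rotation 2 (CCW):
.**
**.
After rotation 3 (CCW):
*.
**
.*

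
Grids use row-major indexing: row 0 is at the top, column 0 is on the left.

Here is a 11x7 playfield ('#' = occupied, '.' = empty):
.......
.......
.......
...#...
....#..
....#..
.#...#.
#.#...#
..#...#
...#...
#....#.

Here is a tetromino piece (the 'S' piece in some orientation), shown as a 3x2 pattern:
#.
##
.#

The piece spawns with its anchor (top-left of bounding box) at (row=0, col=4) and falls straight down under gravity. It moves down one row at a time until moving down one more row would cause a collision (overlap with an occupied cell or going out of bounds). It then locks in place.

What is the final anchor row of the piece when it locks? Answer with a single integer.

Answer: 2

Derivation:
Spawn at (row=0, col=4). Try each row:
  row 0: fits
  row 1: fits
  row 2: fits
  row 3: blocked -> lock at row 2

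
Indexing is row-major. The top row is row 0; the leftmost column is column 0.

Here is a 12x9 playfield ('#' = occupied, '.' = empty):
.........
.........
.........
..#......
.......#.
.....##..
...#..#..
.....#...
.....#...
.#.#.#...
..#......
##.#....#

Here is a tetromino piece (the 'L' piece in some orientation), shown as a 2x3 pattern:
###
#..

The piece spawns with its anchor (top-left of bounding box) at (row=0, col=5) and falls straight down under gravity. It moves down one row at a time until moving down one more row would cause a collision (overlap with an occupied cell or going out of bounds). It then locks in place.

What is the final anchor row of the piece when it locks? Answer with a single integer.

Spawn at (row=0, col=5). Try each row:
  row 0: fits
  row 1: fits
  row 2: fits
  row 3: fits
  row 4: blocked -> lock at row 3

Answer: 3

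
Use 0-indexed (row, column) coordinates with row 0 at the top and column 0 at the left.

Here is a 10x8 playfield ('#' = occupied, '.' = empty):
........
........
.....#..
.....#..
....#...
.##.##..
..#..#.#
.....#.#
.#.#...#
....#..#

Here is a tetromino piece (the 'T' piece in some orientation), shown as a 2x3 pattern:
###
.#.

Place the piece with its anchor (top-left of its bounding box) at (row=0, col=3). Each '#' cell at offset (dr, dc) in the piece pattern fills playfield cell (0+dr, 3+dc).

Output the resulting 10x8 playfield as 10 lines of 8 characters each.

Fill (0+0,3+0) = (0,3)
Fill (0+0,3+1) = (0,4)
Fill (0+0,3+2) = (0,5)
Fill (0+1,3+1) = (1,4)

Answer: ...###..
....#...
.....#..
.....#..
....#...
.##.##..
..#..#.#
.....#.#
.#.#...#
....#..#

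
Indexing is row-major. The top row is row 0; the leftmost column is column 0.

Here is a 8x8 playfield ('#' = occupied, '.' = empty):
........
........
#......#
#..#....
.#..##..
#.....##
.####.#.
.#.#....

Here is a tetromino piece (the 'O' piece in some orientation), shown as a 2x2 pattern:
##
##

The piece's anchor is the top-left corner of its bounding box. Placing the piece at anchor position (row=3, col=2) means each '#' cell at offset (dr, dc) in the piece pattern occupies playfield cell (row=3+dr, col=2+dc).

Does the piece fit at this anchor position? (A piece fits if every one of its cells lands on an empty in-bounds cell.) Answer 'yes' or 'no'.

Answer: no

Derivation:
Check each piece cell at anchor (3, 2):
  offset (0,0) -> (3,2): empty -> OK
  offset (0,1) -> (3,3): occupied ('#') -> FAIL
  offset (1,0) -> (4,2): empty -> OK
  offset (1,1) -> (4,3): empty -> OK
All cells valid: no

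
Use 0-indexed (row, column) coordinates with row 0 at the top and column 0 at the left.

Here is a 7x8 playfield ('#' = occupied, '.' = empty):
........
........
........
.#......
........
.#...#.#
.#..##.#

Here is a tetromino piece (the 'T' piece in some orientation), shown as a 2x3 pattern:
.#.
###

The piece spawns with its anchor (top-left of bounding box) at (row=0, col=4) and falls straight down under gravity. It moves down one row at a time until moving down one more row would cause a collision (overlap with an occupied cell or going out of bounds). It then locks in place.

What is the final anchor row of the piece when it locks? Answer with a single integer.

Answer: 3

Derivation:
Spawn at (row=0, col=4). Try each row:
  row 0: fits
  row 1: fits
  row 2: fits
  row 3: fits
  row 4: blocked -> lock at row 3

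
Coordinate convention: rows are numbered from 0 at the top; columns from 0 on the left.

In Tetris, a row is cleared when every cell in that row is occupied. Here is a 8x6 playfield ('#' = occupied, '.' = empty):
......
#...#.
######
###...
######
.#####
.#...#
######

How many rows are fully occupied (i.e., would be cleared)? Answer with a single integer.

Answer: 3

Derivation:
Check each row:
  row 0: 6 empty cells -> not full
  row 1: 4 empty cells -> not full
  row 2: 0 empty cells -> FULL (clear)
  row 3: 3 empty cells -> not full
  row 4: 0 empty cells -> FULL (clear)
  row 5: 1 empty cell -> not full
  row 6: 4 empty cells -> not full
  row 7: 0 empty cells -> FULL (clear)
Total rows cleared: 3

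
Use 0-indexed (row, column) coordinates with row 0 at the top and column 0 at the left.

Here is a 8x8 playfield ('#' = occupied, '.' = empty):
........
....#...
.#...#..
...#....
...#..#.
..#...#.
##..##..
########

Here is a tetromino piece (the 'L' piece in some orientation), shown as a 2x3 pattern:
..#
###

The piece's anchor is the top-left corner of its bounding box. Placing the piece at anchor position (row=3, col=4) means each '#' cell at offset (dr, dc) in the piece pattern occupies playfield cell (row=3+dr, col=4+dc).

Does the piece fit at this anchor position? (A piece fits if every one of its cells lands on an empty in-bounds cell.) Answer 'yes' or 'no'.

Check each piece cell at anchor (3, 4):
  offset (0,2) -> (3,6): empty -> OK
  offset (1,0) -> (4,4): empty -> OK
  offset (1,1) -> (4,5): empty -> OK
  offset (1,2) -> (4,6): occupied ('#') -> FAIL
All cells valid: no

Answer: no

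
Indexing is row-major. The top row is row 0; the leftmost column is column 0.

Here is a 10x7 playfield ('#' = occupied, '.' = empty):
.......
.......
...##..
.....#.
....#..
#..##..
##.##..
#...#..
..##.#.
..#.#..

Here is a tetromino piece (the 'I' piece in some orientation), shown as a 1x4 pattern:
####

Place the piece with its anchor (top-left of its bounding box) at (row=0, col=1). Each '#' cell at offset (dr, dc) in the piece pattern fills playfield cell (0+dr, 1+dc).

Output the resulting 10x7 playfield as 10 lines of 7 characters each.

Fill (0+0,1+0) = (0,1)
Fill (0+0,1+1) = (0,2)
Fill (0+0,1+2) = (0,3)
Fill (0+0,1+3) = (0,4)

Answer: .####..
.......
...##..
.....#.
....#..
#..##..
##.##..
#...#..
..##.#.
..#.#..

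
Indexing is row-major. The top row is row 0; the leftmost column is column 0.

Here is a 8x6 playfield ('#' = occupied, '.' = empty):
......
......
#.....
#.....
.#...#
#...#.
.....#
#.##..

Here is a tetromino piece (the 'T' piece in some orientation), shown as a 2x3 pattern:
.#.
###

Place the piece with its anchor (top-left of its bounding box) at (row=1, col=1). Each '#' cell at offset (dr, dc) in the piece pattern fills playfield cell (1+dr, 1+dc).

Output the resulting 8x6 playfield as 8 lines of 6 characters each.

Fill (1+0,1+1) = (1,2)
Fill (1+1,1+0) = (2,1)
Fill (1+1,1+1) = (2,2)
Fill (1+1,1+2) = (2,3)

Answer: ......
..#...
####..
#.....
.#...#
#...#.
.....#
#.##..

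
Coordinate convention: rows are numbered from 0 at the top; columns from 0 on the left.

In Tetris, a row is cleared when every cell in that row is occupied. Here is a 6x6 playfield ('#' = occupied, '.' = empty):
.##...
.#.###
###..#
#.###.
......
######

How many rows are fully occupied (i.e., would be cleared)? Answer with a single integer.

Answer: 1

Derivation:
Check each row:
  row 0: 4 empty cells -> not full
  row 1: 2 empty cells -> not full
  row 2: 2 empty cells -> not full
  row 3: 2 empty cells -> not full
  row 4: 6 empty cells -> not full
  row 5: 0 empty cells -> FULL (clear)
Total rows cleared: 1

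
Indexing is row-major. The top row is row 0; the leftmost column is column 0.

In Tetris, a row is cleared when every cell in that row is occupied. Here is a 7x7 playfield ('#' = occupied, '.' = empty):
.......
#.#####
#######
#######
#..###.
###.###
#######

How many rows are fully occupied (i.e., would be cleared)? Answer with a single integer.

Answer: 3

Derivation:
Check each row:
  row 0: 7 empty cells -> not full
  row 1: 1 empty cell -> not full
  row 2: 0 empty cells -> FULL (clear)
  row 3: 0 empty cells -> FULL (clear)
  row 4: 3 empty cells -> not full
  row 5: 1 empty cell -> not full
  row 6: 0 empty cells -> FULL (clear)
Total rows cleared: 3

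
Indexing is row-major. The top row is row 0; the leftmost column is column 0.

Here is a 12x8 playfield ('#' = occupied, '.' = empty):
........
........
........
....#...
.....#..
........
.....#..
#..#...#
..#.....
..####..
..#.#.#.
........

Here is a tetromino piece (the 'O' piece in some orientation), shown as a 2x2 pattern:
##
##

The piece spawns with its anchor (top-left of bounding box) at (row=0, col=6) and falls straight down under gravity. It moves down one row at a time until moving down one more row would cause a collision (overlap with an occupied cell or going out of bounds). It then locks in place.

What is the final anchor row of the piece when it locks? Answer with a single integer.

Answer: 5

Derivation:
Spawn at (row=0, col=6). Try each row:
  row 0: fits
  row 1: fits
  row 2: fits
  row 3: fits
  row 4: fits
  row 5: fits
  row 6: blocked -> lock at row 5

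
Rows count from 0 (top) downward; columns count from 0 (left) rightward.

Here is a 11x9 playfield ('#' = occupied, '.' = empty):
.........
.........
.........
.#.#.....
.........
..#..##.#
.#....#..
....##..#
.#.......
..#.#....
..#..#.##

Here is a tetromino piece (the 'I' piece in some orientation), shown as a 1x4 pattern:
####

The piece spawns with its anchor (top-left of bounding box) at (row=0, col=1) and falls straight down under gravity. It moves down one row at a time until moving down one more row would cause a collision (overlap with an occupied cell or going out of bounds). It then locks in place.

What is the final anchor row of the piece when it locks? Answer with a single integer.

Answer: 2

Derivation:
Spawn at (row=0, col=1). Try each row:
  row 0: fits
  row 1: fits
  row 2: fits
  row 3: blocked -> lock at row 2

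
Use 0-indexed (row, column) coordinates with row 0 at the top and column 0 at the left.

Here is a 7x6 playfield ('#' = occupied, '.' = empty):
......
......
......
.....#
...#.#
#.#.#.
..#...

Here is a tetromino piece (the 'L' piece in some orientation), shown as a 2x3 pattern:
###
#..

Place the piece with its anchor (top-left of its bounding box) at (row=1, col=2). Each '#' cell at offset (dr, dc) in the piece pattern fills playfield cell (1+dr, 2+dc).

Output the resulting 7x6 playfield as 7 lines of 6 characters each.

Fill (1+0,2+0) = (1,2)
Fill (1+0,2+1) = (1,3)
Fill (1+0,2+2) = (1,4)
Fill (1+1,2+0) = (2,2)

Answer: ......
..###.
..#...
.....#
...#.#
#.#.#.
..#...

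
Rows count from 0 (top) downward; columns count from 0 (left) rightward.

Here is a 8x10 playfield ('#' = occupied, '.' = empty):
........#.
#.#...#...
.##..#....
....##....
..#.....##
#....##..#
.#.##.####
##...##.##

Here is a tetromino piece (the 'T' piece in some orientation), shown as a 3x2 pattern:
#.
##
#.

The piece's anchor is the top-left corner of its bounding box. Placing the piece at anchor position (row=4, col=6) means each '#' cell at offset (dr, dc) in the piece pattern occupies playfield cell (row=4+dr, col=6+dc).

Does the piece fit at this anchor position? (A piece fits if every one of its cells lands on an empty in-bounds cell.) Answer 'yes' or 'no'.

Answer: no

Derivation:
Check each piece cell at anchor (4, 6):
  offset (0,0) -> (4,6): empty -> OK
  offset (1,0) -> (5,6): occupied ('#') -> FAIL
  offset (1,1) -> (5,7): empty -> OK
  offset (2,0) -> (6,6): occupied ('#') -> FAIL
All cells valid: no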